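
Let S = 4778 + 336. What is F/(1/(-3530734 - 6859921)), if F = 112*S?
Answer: -5951434683040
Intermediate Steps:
S = 5114
F = 572768 (F = 112*5114 = 572768)
F/(1/(-3530734 - 6859921)) = 572768/(1/(-3530734 - 6859921)) = 572768/(1/(-10390655)) = 572768/(-1/10390655) = 572768*(-10390655) = -5951434683040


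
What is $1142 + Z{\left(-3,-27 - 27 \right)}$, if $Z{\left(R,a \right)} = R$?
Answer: $1139$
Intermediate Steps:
$1142 + Z{\left(-3,-27 - 27 \right)} = 1142 - 3 = 1139$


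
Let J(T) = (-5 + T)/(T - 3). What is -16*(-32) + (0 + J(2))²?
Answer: 521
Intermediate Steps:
J(T) = (-5 + T)/(-3 + T)
-16*(-32) + (0 + J(2))² = -16*(-32) + (0 + (-5 + 2)/(-3 + 2))² = 512 + (0 - 3/(-1))² = 512 + (0 - 1*(-3))² = 512 + (0 + 3)² = 512 + 3² = 512 + 9 = 521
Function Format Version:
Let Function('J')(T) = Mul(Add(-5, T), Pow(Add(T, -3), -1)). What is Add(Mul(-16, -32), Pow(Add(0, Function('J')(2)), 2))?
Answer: 521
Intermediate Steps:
Function('J')(T) = Mul(Pow(Add(-3, T), -1), Add(-5, T)) (Function('J')(T) = Mul(Add(-5, T), Pow(Add(-3, T), -1)) = Mul(Pow(Add(-3, T), -1), Add(-5, T)))
Add(Mul(-16, -32), Pow(Add(0, Function('J')(2)), 2)) = Add(Mul(-16, -32), Pow(Add(0, Mul(Pow(Add(-3, 2), -1), Add(-5, 2))), 2)) = Add(512, Pow(Add(0, Mul(Pow(-1, -1), -3)), 2)) = Add(512, Pow(Add(0, Mul(-1, -3)), 2)) = Add(512, Pow(Add(0, 3), 2)) = Add(512, Pow(3, 2)) = Add(512, 9) = 521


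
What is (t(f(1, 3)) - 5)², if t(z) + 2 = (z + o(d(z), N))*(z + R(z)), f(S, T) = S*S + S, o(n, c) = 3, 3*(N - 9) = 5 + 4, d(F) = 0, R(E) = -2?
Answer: 49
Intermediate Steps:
N = 12 (N = 9 + (5 + 4)/3 = 9 + (⅓)*9 = 9 + 3 = 12)
f(S, T) = S + S² (f(S, T) = S² + S = S + S²)
t(z) = -2 + (-2 + z)*(3 + z) (t(z) = -2 + (z + 3)*(z - 2) = -2 + (3 + z)*(-2 + z) = -2 + (-2 + z)*(3 + z))
(t(f(1, 3)) - 5)² = ((-8 + 1*(1 + 1) + (1*(1 + 1))²) - 5)² = ((-8 + 1*2 + (1*2)²) - 5)² = ((-8 + 2 + 2²) - 5)² = ((-8 + 2 + 4) - 5)² = (-2 - 5)² = (-7)² = 49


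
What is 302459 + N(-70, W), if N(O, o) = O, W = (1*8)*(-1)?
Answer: 302389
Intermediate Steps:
W = -8 (W = 8*(-1) = -8)
302459 + N(-70, W) = 302459 - 70 = 302389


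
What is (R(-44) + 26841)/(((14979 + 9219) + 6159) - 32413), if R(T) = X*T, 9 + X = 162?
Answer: -20109/2056 ≈ -9.7806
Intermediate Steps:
X = 153 (X = -9 + 162 = 153)
R(T) = 153*T
(R(-44) + 26841)/(((14979 + 9219) + 6159) - 32413) = (153*(-44) + 26841)/(((14979 + 9219) + 6159) - 32413) = (-6732 + 26841)/((24198 + 6159) - 32413) = 20109/(30357 - 32413) = 20109/(-2056) = 20109*(-1/2056) = -20109/2056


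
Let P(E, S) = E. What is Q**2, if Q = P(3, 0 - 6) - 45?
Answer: 1764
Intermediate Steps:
Q = -42 (Q = 3 - 45 = -42)
Q**2 = (-42)**2 = 1764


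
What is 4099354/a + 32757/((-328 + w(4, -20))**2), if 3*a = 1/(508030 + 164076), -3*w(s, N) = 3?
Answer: 894676945829124609/108241 ≈ 8.2656e+12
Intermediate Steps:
w(s, N) = -1 (w(s, N) = -1/3*3 = -1)
a = 1/2016318 (a = 1/(3*(508030 + 164076)) = (1/3)/672106 = (1/3)*(1/672106) = 1/2016318 ≈ 4.9595e-7)
4099354/a + 32757/((-328 + w(4, -20))**2) = 4099354/(1/2016318) + 32757/((-328 - 1)**2) = 4099354*2016318 + 32757/((-329)**2) = 8265601258572 + 32757/108241 = 894676945829124609/108241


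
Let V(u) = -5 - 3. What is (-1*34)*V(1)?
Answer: 272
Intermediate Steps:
V(u) = -8
(-1*34)*V(1) = -1*34*(-8) = -34*(-8) = 272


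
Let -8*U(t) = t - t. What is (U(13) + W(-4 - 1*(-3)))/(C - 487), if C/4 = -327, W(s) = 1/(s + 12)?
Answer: -1/19745 ≈ -5.0646e-5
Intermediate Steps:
W(s) = 1/(12 + s)
C = -1308 (C = 4*(-327) = -1308)
U(t) = 0 (U(t) = -(t - t)/8 = -1/8*0 = 0)
(U(13) + W(-4 - 1*(-3)))/(C - 487) = (0 + 1/(12 + (-4 - 1*(-3))))/(-1308 - 487) = (0 + 1/(12 + (-4 + 3)))/(-1795) = -(0 + 1/(12 - 1))/1795 = -(0 + 1/11)/1795 = -1/1795*1/11 = -1/19745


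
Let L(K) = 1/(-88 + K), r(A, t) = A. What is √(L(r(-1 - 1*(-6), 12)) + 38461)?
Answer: √264957746/83 ≈ 196.11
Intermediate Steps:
√(L(r(-1 - 1*(-6), 12)) + 38461) = √(1/(-88 + (-1 - 1*(-6))) + 38461) = √(1/(-88 + (-1 + 6)) + 38461) = √(1/(-88 + 5) + 38461) = √(1/(-83) + 38461) = √(-1/83 + 38461) = √(3192262/83) = √264957746/83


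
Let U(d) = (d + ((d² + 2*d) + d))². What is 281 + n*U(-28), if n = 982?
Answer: 443455769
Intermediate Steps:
U(d) = (d² + 4*d)² (U(d) = (d + (d² + 3*d))² = (d² + 4*d)²)
281 + n*U(-28) = 281 + 982*((-28)²*(4 - 28)²) = 281 + 982*(784*(-24)²) = 281 + 982*(784*576) = 281 + 982*451584 = 281 + 443455488 = 443455769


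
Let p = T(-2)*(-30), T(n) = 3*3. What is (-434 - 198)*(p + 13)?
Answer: 162424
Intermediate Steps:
T(n) = 9
p = -270 (p = 9*(-30) = -270)
(-434 - 198)*(p + 13) = (-434 - 198)*(-270 + 13) = -632*(-257) = 162424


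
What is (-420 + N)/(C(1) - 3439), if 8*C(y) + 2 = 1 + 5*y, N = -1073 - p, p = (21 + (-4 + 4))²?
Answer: 3868/6877 ≈ 0.56245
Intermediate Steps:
p = 441 (p = (21 + 0)² = 21² = 441)
N = -1514 (N = -1073 - 1*441 = -1073 - 441 = -1514)
C(y) = -⅛ + 5*y/8 (C(y) = -¼ + (1 + 5*y)/8 = -¼ + (⅛ + 5*y/8) = -⅛ + 5*y/8)
(-420 + N)/(C(1) - 3439) = (-420 - 1514)/((-⅛ + (5/8)*1) - 3439) = -1934/((-⅛ + 5/8) - 3439) = -1934/(½ - 3439) = -1934/(-6877/2) = -1934*(-2/6877) = 3868/6877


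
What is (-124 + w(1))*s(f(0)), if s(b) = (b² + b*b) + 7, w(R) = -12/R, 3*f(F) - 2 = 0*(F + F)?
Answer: -9656/9 ≈ -1072.9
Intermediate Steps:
f(F) = ⅔ (f(F) = ⅔ + (0*(F + F))/3 = ⅔ + (0*(2*F))/3 = ⅔ + (⅓)*0 = ⅔ + 0 = ⅔)
s(b) = 7 + 2*b² (s(b) = (b² + b²) + 7 = 2*b² + 7 = 7 + 2*b²)
(-124 + w(1))*s(f(0)) = (-124 - 12/1)*(7 + 2*(⅔)²) = (-124 - 12*1)*(7 + 2*(4/9)) = (-124 - 12)*(7 + 8/9) = -136*71/9 = -9656/9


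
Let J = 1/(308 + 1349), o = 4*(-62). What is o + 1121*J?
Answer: -409815/1657 ≈ -247.32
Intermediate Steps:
o = -248
J = 1/1657 ≈ 0.00060350
o + 1121*J = -248 + 1121*(1/1657) = -248 + 1121/1657 = -409815/1657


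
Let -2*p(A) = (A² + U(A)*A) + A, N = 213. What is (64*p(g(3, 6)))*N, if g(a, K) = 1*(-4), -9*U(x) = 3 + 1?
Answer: -281728/3 ≈ -93909.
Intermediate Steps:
U(x) = -4/9 (U(x) = -(3 + 1)/9 = -⅑*4 = -4/9)
g(a, K) = -4
p(A) = -5*A/18 - A²/2 (p(A) = -((A² - 4*A/9) + A)/2 = -(A² + 5*A/9)/2 = -5*A/18 - A²/2)
(64*p(g(3, 6)))*N = (64*(-1/18*(-4)*(5 + 9*(-4))))*213 = (64*(-1/18*(-4)*(5 - 36)))*213 = (64*(-1/18*(-4)*(-31)))*213 = (64*(-62/9))*213 = -3968/9*213 = -281728/3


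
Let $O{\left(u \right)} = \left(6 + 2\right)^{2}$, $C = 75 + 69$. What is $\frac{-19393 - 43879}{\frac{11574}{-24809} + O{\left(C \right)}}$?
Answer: $- \frac{784857524}{788101} \approx -995.88$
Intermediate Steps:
$C = 144$
$O{\left(u \right)} = 64$ ($O{\left(u \right)} = 8^{2} = 64$)
$\frac{-19393 - 43879}{\frac{11574}{-24809} + O{\left(C \right)}} = \frac{-19393 - 43879}{\frac{11574}{-24809} + 64} = - \frac{63272}{11574 \left(- \frac{1}{24809}\right) + 64} = - \frac{63272}{- \frac{11574}{24809} + 64} = - \frac{63272}{\frac{1576202}{24809}} = \left(-63272\right) \frac{24809}{1576202} = - \frac{784857524}{788101}$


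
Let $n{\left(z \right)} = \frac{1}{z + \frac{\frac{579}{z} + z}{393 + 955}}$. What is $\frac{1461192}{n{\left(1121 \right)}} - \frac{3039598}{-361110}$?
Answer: $\frac{111809869214134169143}{68209526235} \approx 1.6392 \cdot 10^{9}$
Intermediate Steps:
$n{\left(z \right)} = \frac{1}{\frac{579}{1348 z} + \frac{1349 z}{1348}}$ ($n{\left(z \right)} = \frac{1}{z + \frac{z + \frac{579}{z}}{1348}} = \frac{1}{z + \left(z + \frac{579}{z}\right) \frac{1}{1348}} = \frac{1}{z + \left(\frac{z}{1348} + \frac{579}{1348 z}\right)} = \frac{1}{\frac{579}{1348 z} + \frac{1349 z}{1348}}$)
$\frac{1461192}{n{\left(1121 \right)}} - \frac{3039598}{-361110} = \frac{1461192}{1348 \cdot 1121 \frac{1}{579 + 1349 \cdot 1121^{2}}} - \frac{3039598}{-361110} = \frac{1461192}{1348 \cdot 1121 \frac{1}{579 + 1349 \cdot 1256641}} - - \frac{1519799}{180555} = \frac{1461192}{1348 \cdot 1121 \frac{1}{579 + 1695208709}} + \frac{1519799}{180555} = \frac{1461192}{1348 \cdot 1121 \cdot \frac{1}{1695209288}} + \frac{1519799}{180555} = \frac{1461192}{\frac{377777}{423802322}} + \frac{1519799}{180555} = 1461192 \cdot \frac{423802322}{377777} + \frac{1519799}{180555} = \frac{619256562487824}{377777} + \frac{1519799}{180555} = \frac{111809869214134169143}{68209526235}$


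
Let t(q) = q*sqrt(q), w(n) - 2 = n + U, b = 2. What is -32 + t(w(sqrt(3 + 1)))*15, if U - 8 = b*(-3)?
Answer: -32 + 90*sqrt(6) ≈ 188.45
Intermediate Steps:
U = 2 (U = 8 + 2*(-3) = 8 - 6 = 2)
w(n) = 4 + n (w(n) = 2 + (n + 2) = 2 + (2 + n) = 4 + n)
t(q) = q**(3/2)
-32 + t(w(sqrt(3 + 1)))*15 = -32 + (4 + sqrt(3 + 1))**(3/2)*15 = -32 + (4 + sqrt(4))**(3/2)*15 = -32 + (4 + 2)**(3/2)*15 = -32 + 6**(3/2)*15 = -32 + (6*sqrt(6))*15 = -32 + 90*sqrt(6)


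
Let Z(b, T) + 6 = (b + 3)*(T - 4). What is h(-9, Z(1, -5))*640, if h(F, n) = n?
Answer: -26880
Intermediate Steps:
Z(b, T) = -6 + (-4 + T)*(3 + b) (Z(b, T) = -6 + (b + 3)*(T - 4) = -6 + (3 + b)*(-4 + T) = -6 + (-4 + T)*(3 + b))
h(-9, Z(1, -5))*640 = (-18 - 4*1 + 3*(-5) - 5*1)*640 = (-18 - 4 - 15 - 5)*640 = -42*640 = -26880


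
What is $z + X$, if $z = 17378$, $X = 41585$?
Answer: $58963$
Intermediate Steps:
$z + X = 17378 + 41585 = 58963$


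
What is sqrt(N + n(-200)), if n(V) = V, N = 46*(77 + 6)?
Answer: 3*sqrt(402) ≈ 60.150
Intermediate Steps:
N = 3818 (N = 46*83 = 3818)
sqrt(N + n(-200)) = sqrt(3818 - 200) = sqrt(3618) = 3*sqrt(402)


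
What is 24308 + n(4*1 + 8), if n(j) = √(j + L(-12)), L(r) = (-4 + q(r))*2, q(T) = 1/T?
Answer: 24308 + √138/6 ≈ 24310.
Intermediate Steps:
L(r) = -8 + 2/r (L(r) = (-4 + 1/r)*2 = -8 + 2/r)
n(j) = √(-49/6 + j) (n(j) = √(j + (-8 + 2/(-12))) = √(j + (-8 + 2*(-1/12))) = √(j + (-8 - ⅙)) = √(j - 49/6) = √(-49/6 + j))
24308 + n(4*1 + 8) = 24308 + √(-294 + 36*(4*1 + 8))/6 = 24308 + √(-294 + 36*(4 + 8))/6 = 24308 + √(-294 + 36*12)/6 = 24308 + √(-294 + 432)/6 = 24308 + √138/6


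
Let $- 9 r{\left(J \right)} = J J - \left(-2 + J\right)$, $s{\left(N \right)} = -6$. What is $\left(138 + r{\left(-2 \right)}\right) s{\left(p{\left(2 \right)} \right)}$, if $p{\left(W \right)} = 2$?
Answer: $- \frac{2468}{3} \approx -822.67$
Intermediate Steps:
$r{\left(J \right)} = - \frac{2}{9} - \frac{J^{2}}{9} + \frac{J}{9}$ ($r{\left(J \right)} = - \frac{J J - \left(-2 + J\right)}{9} = - \frac{J^{2} - \left(-2 + J\right)}{9} = - \frac{2 + J^{2} - J}{9} = - \frac{2}{9} - \frac{J^{2}}{9} + \frac{J}{9}$)
$\left(138 + r{\left(-2 \right)}\right) s{\left(p{\left(2 \right)} \right)} = \left(138 - \left(\frac{4}{9} + \frac{4}{9}\right)\right) \left(-6\right) = \left(138 - \frac{8}{9}\right) \left(-6\right) = \frac{1234}{9} \left(-6\right) = - \frac{2468}{3}$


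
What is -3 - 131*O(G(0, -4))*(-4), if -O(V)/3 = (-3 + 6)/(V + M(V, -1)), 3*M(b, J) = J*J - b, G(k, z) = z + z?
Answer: 4701/5 ≈ 940.20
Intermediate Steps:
G(k, z) = 2*z
M(b, J) = -b/3 + J²/3 (M(b, J) = (J*J - b)/3 = (J² - b)/3 = -b/3 + J²/3)
O(V) = -9/(⅓ + 2*V/3) (O(V) = -3*(-3 + 6)/(V + (-V/3 + (⅓)*(-1)²)) = -9/(V + (-V/3 + (⅓)*1)) = -9/(V + (-V/3 + ⅓)) = -9/(V + (⅓ - V/3)) = -9/(⅓ + 2*V/3))
-3 - 131*O(G(0, -4))*(-4) = -3 - 131*-27/(1 + 2*(2*(-4)))*(-4) = -3 - 131*-27/(1 + 2*(-8))*(-4) = -3 - 131*-27/(1 - 16)*(-4) = -3 - 131*-27/(-15)*(-4) = -3 - 131*-27*(-1/15)*(-4) = -3 - 131*(9/5)*(-4) = -3 - (-4716)/5 = -3 - 131*(-36/5) = -3 + 4716/5 = 4701/5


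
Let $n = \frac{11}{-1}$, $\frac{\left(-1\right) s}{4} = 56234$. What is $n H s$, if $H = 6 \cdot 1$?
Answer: $14845776$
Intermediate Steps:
$s = -224936$ ($s = \left(-4\right) 56234 = -224936$)
$H = 6$
$n = -11$ ($n = 11 \left(-1\right) = -11$)
$n H s = \left(-11\right) 6 \left(-224936\right) = \left(-66\right) \left(-224936\right) = 14845776$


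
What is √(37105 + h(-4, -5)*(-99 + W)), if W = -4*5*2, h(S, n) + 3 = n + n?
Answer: 32*√38 ≈ 197.26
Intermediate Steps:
h(S, n) = -3 + 2*n (h(S, n) = -3 + (n + n) = -3 + 2*n)
W = -40 (W = -20*2 = -40)
√(37105 + h(-4, -5)*(-99 + W)) = √(37105 + (-3 + 2*(-5))*(-99 - 40)) = √(37105 + (-3 - 10)*(-139)) = √(37105 - 13*(-139)) = √(37105 + 1807) = √38912 = 32*√38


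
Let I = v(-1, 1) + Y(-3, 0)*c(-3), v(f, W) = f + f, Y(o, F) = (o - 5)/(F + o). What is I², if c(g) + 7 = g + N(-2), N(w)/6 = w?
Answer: 33124/9 ≈ 3680.4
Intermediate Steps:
N(w) = 6*w
Y(o, F) = (-5 + o)/(F + o)
v(f, W) = 2*f
c(g) = -19 + g (c(g) = -7 + (g + 6*(-2)) = -7 + (g - 12) = -7 + (-12 + g) = -19 + g)
I = -182/3 (I = 2*(-1) + ((-5 - 3)/(0 - 3))*(-19 - 3) = -2 + (-8/(-3))*(-22) = -2 - ⅓*(-8)*(-22) = -2 + (8/3)*(-22) = -2 - 176/3 = -182/3 ≈ -60.667)
I² = (-182/3)² = 33124/9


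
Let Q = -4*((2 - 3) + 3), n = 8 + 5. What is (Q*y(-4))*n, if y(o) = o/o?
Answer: -104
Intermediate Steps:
y(o) = 1
n = 13
Q = -8 (Q = -4*(-1 + 3) = -4*2 = -8)
(Q*y(-4))*n = -8*1*13 = -8*13 = -104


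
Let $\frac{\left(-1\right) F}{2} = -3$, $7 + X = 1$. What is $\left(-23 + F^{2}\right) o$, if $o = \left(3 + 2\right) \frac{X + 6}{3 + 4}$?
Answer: $0$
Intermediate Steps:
$X = -6$ ($X = -7 + 1 = -6$)
$F = 6$ ($F = \left(-2\right) \left(-3\right) = 6$)
$o = 0$ ($o = \left(3 + 2\right) \frac{-6 + 6}{3 + 4} = 5 \cdot \frac{0}{7} = 5 \cdot 0 \cdot \frac{1}{7} = 5 \cdot 0 = 0$)
$\left(-23 + F^{2}\right) o = \left(-23 + 6^{2}\right) 0 = \left(-23 + 36\right) 0 = 13 \cdot 0 = 0$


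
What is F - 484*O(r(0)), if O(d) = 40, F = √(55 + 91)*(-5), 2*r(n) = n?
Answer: -19360 - 5*√146 ≈ -19420.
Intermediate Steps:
r(n) = n/2
F = -5*√146 (F = √146*(-5) = -5*√146 ≈ -60.415)
F - 484*O(r(0)) = -5*√146 - 484*40 = -5*√146 - 19360 = -19360 - 5*√146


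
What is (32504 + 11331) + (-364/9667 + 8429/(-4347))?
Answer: 263138712352/6003207 ≈ 43833.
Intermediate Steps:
(32504 + 11331) + (-364/9667 + 8429/(-4347)) = 43835 + (-364*1/9667 + 8429*(-1/4347)) = 43835 + (-52/1381 - 8429/4347) = 43835 - 11866493/6003207 = 263138712352/6003207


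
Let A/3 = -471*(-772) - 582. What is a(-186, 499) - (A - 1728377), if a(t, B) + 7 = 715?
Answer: 639995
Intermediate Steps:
A = 1089090 (A = 3*(-471*(-772) - 582) = 3*(363612 - 582) = 3*363030 = 1089090)
a(t, B) = 708 (a(t, B) = -7 + 715 = 708)
a(-186, 499) - (A - 1728377) = 708 - (1089090 - 1728377) = 708 - 1*(-639287) = 708 + 639287 = 639995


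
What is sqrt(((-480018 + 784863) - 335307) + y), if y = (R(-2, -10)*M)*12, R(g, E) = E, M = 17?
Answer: I*sqrt(32502) ≈ 180.28*I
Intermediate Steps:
y = -2040 (y = -10*17*12 = -170*12 = -2040)
sqrt(((-480018 + 784863) - 335307) + y) = sqrt(((-480018 + 784863) - 335307) - 2040) = sqrt((304845 - 335307) - 2040) = sqrt(-30462 - 2040) = sqrt(-32502) = I*sqrt(32502)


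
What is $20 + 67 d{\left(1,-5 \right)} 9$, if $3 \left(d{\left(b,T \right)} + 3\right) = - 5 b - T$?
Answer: $-1789$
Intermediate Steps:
$d{\left(b,T \right)} = -3 - \frac{5 b}{3} - \frac{T}{3}$ ($d{\left(b,T \right)} = -3 + \frac{- 5 b - T}{3} = -3 + \frac{- T - 5 b}{3} = -3 - \left(\frac{T}{3} + \frac{5 b}{3}\right) = -3 - \frac{5 b}{3} - \frac{T}{3}$)
$20 + 67 d{\left(1,-5 \right)} 9 = 20 + 67 \left(-3 - \frac{5}{3} - - \frac{5}{3}\right) 9 = 20 + 67 \left(-3 - \frac{5}{3} + \frac{5}{3}\right) 9 = 20 + 67 \left(\left(-3\right) 9\right) = 20 + 67 \left(-27\right) = 20 - 1809 = -1789$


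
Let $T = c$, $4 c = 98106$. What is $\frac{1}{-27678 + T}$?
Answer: $- \frac{2}{6303} \approx -0.00031731$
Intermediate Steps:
$c = \frac{49053}{2}$ ($c = \frac{1}{4} \cdot 98106 = \frac{49053}{2} \approx 24527.0$)
$T = \frac{49053}{2} \approx 24527.0$
$\frac{1}{-27678 + T} = \frac{1}{-27678 + \frac{49053}{2}} = \frac{1}{- \frac{6303}{2}} = - \frac{2}{6303}$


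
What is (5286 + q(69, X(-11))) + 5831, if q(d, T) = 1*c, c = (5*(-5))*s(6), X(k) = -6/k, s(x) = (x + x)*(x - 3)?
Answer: 10217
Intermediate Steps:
s(x) = 2*x*(-3 + x) (s(x) = (2*x)*(-3 + x) = 2*x*(-3 + x))
c = -900 (c = (5*(-5))*(2*6*(-3 + 6)) = -50*6*3 = -25*36 = -900)
q(d, T) = -900 (q(d, T) = 1*(-900) = -900)
(5286 + q(69, X(-11))) + 5831 = (5286 - 900) + 5831 = 4386 + 5831 = 10217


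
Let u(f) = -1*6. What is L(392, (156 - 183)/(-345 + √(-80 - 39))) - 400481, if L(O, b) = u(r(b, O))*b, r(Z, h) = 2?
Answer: -23857482077/59572 - 81*I*√119/59572 ≈ -4.0048e+5 - 0.014833*I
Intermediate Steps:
u(f) = -6
L(O, b) = -6*b
L(392, (156 - 183)/(-345 + √(-80 - 39))) - 400481 = -6*(156 - 183)/(-345 + √(-80 - 39)) - 400481 = -(-162)/(-345 + √(-119)) - 400481 = -(-162)/(-345 + I*√119) - 400481 = 162/(-345 + I*√119) - 400481 = -400481 + 162/(-345 + I*√119)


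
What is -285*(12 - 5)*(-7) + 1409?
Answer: 15374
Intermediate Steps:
-285*(12 - 5)*(-7) + 1409 = -1995*(-7) + 1409 = -285*(-49) + 1409 = 13965 + 1409 = 15374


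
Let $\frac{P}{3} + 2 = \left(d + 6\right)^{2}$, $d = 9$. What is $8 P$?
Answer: $5352$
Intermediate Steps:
$P = 669$ ($P = -6 + 3 \left(9 + 6\right)^{2} = -6 + 3 \cdot 15^{2} = -6 + 3 \cdot 225 = -6 + 675 = 669$)
$8 P = 8 \cdot 669 = 5352$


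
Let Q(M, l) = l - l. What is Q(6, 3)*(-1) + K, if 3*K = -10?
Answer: -10/3 ≈ -3.3333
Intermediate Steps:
Q(M, l) = 0
K = -10/3 (K = (⅓)*(-10) = -10/3 ≈ -3.3333)
Q(6, 3)*(-1) + K = 0*(-1) - 10/3 = 0 - 10/3 = -10/3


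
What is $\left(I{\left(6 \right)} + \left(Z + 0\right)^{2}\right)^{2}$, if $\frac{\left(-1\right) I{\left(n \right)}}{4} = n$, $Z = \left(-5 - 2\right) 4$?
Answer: $577600$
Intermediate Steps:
$Z = -28$ ($Z = \left(-7\right) 4 = -28$)
$I{\left(n \right)} = - 4 n$
$\left(I{\left(6 \right)} + \left(Z + 0\right)^{2}\right)^{2} = \left(\left(-4\right) 6 + \left(-28 + 0\right)^{2}\right)^{2} = \left(-24 + \left(-28\right)^{2}\right)^{2} = \left(-24 + 784\right)^{2} = 760^{2} = 577600$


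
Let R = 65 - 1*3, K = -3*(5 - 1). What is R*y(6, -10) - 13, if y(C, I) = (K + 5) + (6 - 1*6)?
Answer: -447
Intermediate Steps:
K = -12 (K = -3*4 = -12)
y(C, I) = -7 (y(C, I) = (-12 + 5) + (6 - 1*6) = -7 + (6 - 6) = -7 + 0 = -7)
R = 62 (R = 65 - 3 = 62)
R*y(6, -10) - 13 = 62*(-7) - 13 = -434 - 13 = -447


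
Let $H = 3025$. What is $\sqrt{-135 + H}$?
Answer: $17 \sqrt{10} \approx 53.759$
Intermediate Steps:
$\sqrt{-135 + H} = \sqrt{-135 + 3025} = \sqrt{2890} = 17 \sqrt{10}$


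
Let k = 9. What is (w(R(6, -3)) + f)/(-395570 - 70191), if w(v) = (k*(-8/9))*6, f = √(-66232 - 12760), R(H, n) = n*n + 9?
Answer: 48/465761 - 4*I*√4937/465761 ≈ 0.00010306 - 0.00060343*I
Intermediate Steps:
R(H, n) = 9 + n² (R(H, n) = n² + 9 = 9 + n²)
f = 4*I*√4937 (f = √(-78992) = 4*I*√4937 ≈ 281.06*I)
w(v) = -48 (w(v) = (9*(-8/9))*6 = -8*6 = -48)
(w(R(6, -3)) + f)/(-395570 - 70191) = (-48 + 4*I*√4937)/(-395570 - 70191) = (-48 + 4*I*√4937)/(-465761) = (-48 + 4*I*√4937)*(-1/465761) = 48/465761 - 4*I*√4937/465761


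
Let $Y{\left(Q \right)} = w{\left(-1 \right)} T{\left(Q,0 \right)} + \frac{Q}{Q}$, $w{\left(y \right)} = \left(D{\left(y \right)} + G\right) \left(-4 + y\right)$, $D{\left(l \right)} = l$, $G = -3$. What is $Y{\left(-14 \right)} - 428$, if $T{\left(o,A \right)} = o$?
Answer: $-707$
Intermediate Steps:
$w{\left(y \right)} = \left(-4 + y\right) \left(-3 + y\right)$ ($w{\left(y \right)} = \left(y - 3\right) \left(-4 + y\right) = \left(-3 + y\right) \left(-4 + y\right) = \left(-4 + y\right) \left(-3 + y\right)$)
$Y{\left(Q \right)} = 1 + 20 Q$ ($Y{\left(Q \right)} = \left(12 + \left(-1\right)^{2} - -7\right) Q + \frac{Q}{Q} = \left(12 + 1 + 7\right) Q + 1 = 20 Q + 1 = 1 + 20 Q$)
$Y{\left(-14 \right)} - 428 = \left(1 + 20 \left(-14\right)\right) - 428 = \left(1 - 280\right) - 428 = -279 - 428 = -707$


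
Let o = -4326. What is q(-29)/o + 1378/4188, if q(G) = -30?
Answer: 507239/1509774 ≈ 0.33597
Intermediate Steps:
q(-29)/o + 1378/4188 = -30/(-4326) + 1378/4188 = -30*(-1/4326) + 1378*(1/4188) = 5/721 + 689/2094 = 507239/1509774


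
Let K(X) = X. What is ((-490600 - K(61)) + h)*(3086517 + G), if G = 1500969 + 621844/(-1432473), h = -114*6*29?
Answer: -3354705107885223898/1432473 ≈ -2.3419e+12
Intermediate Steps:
h = -19836 (h = -684*29 = -19836)
G = 2150096944493/1432473 (G = 1500969 + 621844*(-1/1432473) = 1500969 - 621844/1432473 = 2150096944493/1432473 ≈ 1.5010e+6)
((-490600 - K(61)) + h)*(3086517 + G) = ((-490600 - 1*61) - 19836)*(3086517 + 2150096944493/1432473) = ((-490600 - 61) - 19836)*(6571449211034/1432473) = (-490661 - 19836)*(6571449211034/1432473) = -510497*6571449211034/1432473 = -3354705107885223898/1432473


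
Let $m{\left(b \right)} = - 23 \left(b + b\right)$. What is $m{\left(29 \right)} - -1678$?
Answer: $344$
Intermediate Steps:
$m{\left(b \right)} = - 46 b$ ($m{\left(b \right)} = - 23 \cdot 2 b = - 46 b$)
$m{\left(29 \right)} - -1678 = \left(-46\right) 29 - -1678 = -1334 + 1678 = 344$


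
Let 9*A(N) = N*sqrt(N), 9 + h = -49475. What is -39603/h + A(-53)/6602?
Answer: 39603/49484 - 53*I*sqrt(53)/59418 ≈ 0.80032 - 0.0064938*I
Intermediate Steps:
h = -49484 (h = -9 - 49475 = -49484)
A(N) = N**(3/2)/9 (A(N) = (N*sqrt(N))/9 = N**(3/2)/9)
-39603/h + A(-53)/6602 = -39603/(-49484) + ((-53)**(3/2)/9)/6602 = -39603*(-1/49484) + ((-53*I*sqrt(53))/9)*(1/6602) = 39603/49484 - 53*I*sqrt(53)/9*(1/6602) = 39603/49484 - 53*I*sqrt(53)/59418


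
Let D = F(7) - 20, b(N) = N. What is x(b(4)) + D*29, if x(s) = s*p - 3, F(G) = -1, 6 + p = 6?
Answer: -612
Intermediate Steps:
p = 0 (p = -6 + 6 = 0)
x(s) = -3 (x(s) = s*0 - 3 = 0 - 3 = -3)
D = -21 (D = -1 - 20 = -21)
x(b(4)) + D*29 = -3 - 21*29 = -3 - 609 = -612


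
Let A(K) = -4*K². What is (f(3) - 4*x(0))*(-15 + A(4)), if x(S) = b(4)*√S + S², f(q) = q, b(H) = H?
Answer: -237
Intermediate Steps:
x(S) = S² + 4*√S (x(S) = 4*√S + S² = S² + 4*√S)
(f(3) - 4*x(0))*(-15 + A(4)) = (3 - 4*(0² + 4*√0))*(-15 - 4*4²) = (3 - 4*(0 + 4*0))*(-15 - 4*16) = (3 - 4*(0 + 0))*(-15 - 64) = (3 - 4*0)*(-79) = (3 + 0)*(-79) = 3*(-79) = -237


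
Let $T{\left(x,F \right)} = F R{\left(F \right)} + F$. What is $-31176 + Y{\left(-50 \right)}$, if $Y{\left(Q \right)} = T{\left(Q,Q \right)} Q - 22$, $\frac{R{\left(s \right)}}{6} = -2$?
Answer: $-58698$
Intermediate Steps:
$R{\left(s \right)} = -12$ ($R{\left(s \right)} = 6 \left(-2\right) = -12$)
$T{\left(x,F \right)} = - 11 F$ ($T{\left(x,F \right)} = F \left(-12\right) + F = - 12 F + F = - 11 F$)
$Y{\left(Q \right)} = -22 - 11 Q^{2}$ ($Y{\left(Q \right)} = - 11 Q Q - 22 = - 11 Q^{2} - 22 = -22 - 11 Q^{2}$)
$-31176 + Y{\left(-50 \right)} = -31176 - \left(22 + 11 \left(-50\right)^{2}\right) = -31176 - 27522 = -58698$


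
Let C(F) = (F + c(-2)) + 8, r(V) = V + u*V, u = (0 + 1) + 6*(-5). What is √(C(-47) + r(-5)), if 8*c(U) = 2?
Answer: 9*√5/2 ≈ 10.062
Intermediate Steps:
c(U) = ¼ (c(U) = (⅛)*2 = ¼)
u = -29 (u = 1 - 30 = -29)
r(V) = -28*V (r(V) = V - 29*V = -28*V)
C(F) = 33/4 + F (C(F) = (F + ¼) + 8 = (¼ + F) + 8 = 33/4 + F)
√(C(-47) + r(-5)) = √((33/4 - 47) - 28*(-5)) = √(-155/4 + 140) = √(405/4) = 9*√5/2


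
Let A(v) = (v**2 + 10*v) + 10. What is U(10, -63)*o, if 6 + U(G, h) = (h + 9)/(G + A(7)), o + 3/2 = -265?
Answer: 236652/139 ≈ 1702.5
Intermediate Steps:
o = -533/2 (o = -3/2 - 265 = -533/2 ≈ -266.50)
A(v) = 10 + v**2 + 10*v
U(G, h) = -6 + (9 + h)/(129 + G) (U(G, h) = -6 + (h + 9)/(G + (10 + 7**2 + 10*7)) = -6 + (9 + h)/(G + (10 + 49 + 70)) = -6 + (9 + h)/(G + 129) = -6 + (9 + h)/(129 + G))
U(10, -63)*o = ((-765 - 63 - 6*10)/(129 + 10))*(-533/2) = ((-765 - 63 - 60)/139)*(-533/2) = ((1/139)*(-888))*(-533/2) = -888/139*(-533/2) = 236652/139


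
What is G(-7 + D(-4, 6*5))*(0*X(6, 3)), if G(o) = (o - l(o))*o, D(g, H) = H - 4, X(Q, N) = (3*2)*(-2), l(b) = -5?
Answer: 0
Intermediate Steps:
X(Q, N) = -12 (X(Q, N) = 6*(-2) = -12)
D(g, H) = -4 + H
G(o) = o*(5 + o) (G(o) = (o - 1*(-5))*o = (o + 5)*o = (5 + o)*o = o*(5 + o))
G(-7 + D(-4, 6*5))*(0*X(6, 3)) = ((-7 + (-4 + 6*5))*(5 + (-7 + (-4 + 6*5))))*(0*(-12)) = ((-7 + (-4 + 30))*(5 + (-7 + (-4 + 30))))*0 = ((-7 + 26)*(5 + (-7 + 26)))*0 = (19*(5 + 19))*0 = (19*24)*0 = 456*0 = 0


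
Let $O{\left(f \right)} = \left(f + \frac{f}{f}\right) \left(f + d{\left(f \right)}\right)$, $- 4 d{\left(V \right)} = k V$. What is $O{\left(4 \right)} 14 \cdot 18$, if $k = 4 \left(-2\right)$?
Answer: $15120$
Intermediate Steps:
$k = -8$
$d{\left(V \right)} = 2 V$ ($d{\left(V \right)} = - \frac{\left(-8\right) V}{4} = 2 V$)
$O{\left(f \right)} = 3 f \left(1 + f\right)$ ($O{\left(f \right)} = \left(f + \frac{f}{f}\right) \left(f + 2 f\right) = \left(f + 1\right) 3 f = \left(1 + f\right) 3 f = 3 f \left(1 + f\right)$)
$O{\left(4 \right)} 14 \cdot 18 = 3 \cdot 4 \left(1 + 4\right) 14 \cdot 18 = 3 \cdot 4 \cdot 5 \cdot 14 \cdot 18 = 60 \cdot 14 \cdot 18 = 840 \cdot 18 = 15120$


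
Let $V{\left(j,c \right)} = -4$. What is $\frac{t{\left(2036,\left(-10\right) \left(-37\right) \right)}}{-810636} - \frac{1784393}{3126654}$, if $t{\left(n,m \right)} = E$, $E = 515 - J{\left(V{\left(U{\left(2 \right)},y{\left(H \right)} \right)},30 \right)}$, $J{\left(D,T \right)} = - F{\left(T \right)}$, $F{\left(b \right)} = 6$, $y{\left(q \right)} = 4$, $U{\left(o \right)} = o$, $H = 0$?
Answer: $- \frac{241353698447}{422429715324} \approx -0.57135$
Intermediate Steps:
$J{\left(D,T \right)} = -6$ ($J{\left(D,T \right)} = \left(-1\right) 6 = -6$)
$E = 521$ ($E = 515 - -6 = 515 + 6 = 521$)
$t{\left(n,m \right)} = 521$
$\frac{t{\left(2036,\left(-10\right) \left(-37\right) \right)}}{-810636} - \frac{1784393}{3126654} = \frac{521}{-810636} - \frac{1784393}{3126654} = 521 \left(- \frac{1}{810636}\right) - \frac{1784393}{3126654} = - \frac{521}{810636} - \frac{1784393}{3126654} = - \frac{241353698447}{422429715324}$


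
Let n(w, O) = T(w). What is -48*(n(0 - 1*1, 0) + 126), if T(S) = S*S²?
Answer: -6000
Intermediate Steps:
T(S) = S³
n(w, O) = w³
-48*(n(0 - 1*1, 0) + 126) = -48*((0 - 1*1)³ + 126) = -48*((0 - 1)³ + 126) = -48*((-1)³ + 126) = -48*(-1 + 126) = -48*125 = -6000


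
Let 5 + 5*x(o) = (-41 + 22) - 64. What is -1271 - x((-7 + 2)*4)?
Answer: -6267/5 ≈ -1253.4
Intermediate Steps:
x(o) = -88/5 (x(o) = -1 + ((-41 + 22) - 64)/5 = -1 + (-19 - 64)/5 = -1 + (⅕)*(-83) = -1 - 83/5 = -88/5)
-1271 - x((-7 + 2)*4) = -1271 - 1*(-88/5) = -1271 + 88/5 = -6267/5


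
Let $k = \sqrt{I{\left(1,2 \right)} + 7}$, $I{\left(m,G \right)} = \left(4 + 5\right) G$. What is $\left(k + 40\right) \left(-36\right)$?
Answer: $-1620$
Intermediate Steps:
$I{\left(m,G \right)} = 9 G$
$k = 5$ ($k = \sqrt{9 \cdot 2 + 7} = \sqrt{18 + 7} = \sqrt{25} = 5$)
$\left(k + 40\right) \left(-36\right) = \left(5 + 40\right) \left(-36\right) = 45 \left(-36\right) = -1620$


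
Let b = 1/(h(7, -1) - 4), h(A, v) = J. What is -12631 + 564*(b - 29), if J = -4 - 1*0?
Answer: -58115/2 ≈ -29058.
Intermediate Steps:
J = -4 (J = -4 + 0 = -4)
h(A, v) = -4
b = -1/8 (b = 1/(-4 - 4) = 1/(-8) = -1/8 ≈ -0.12500)
-12631 + 564*(b - 29) = -12631 + 564*(-1/8 - 29) = -12631 + 564*(-233/8) = -12631 - 32853/2 = -58115/2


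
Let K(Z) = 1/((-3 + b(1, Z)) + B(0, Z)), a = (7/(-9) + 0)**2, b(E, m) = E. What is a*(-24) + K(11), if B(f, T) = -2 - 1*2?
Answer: -793/54 ≈ -14.685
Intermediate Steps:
a = 49/81 (a = (7*(-1/9) + 0)**2 = (-7/9 + 0)**2 = (-7/9)**2 = 49/81 ≈ 0.60494)
B(f, T) = -4 (B(f, T) = -2 - 2 = -4)
K(Z) = -1/6 (K(Z) = 1/((-3 + 1) - 4) = 1/(-2 - 4) = 1/(-6) = -1/6)
a*(-24) + K(11) = (49/81)*(-24) - 1/6 = -392/27 - 1/6 = -793/54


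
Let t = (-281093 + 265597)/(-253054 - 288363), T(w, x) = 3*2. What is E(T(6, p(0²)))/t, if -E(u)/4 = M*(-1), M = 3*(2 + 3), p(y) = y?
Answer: 8121255/3874 ≈ 2096.3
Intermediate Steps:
T(w, x) = 6
t = 15496/541417 (t = -15496/(-541417) = -15496*(-1/541417) = 15496/541417 ≈ 0.028621)
M = 15 (M = 3*5 = 15)
E(u) = 60 (E(u) = -60*(-1) = -4*(-15) = 60)
E(T(6, p(0²)))/t = 60/(15496/541417) = 60*(541417/15496) = 8121255/3874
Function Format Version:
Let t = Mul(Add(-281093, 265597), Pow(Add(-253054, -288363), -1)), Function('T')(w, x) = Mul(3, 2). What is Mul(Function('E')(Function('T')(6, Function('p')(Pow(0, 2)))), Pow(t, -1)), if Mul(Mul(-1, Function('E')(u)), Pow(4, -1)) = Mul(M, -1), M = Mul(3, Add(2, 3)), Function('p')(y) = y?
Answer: Rational(8121255, 3874) ≈ 2096.3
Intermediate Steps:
Function('T')(w, x) = 6
t = Rational(15496, 541417) (t = Mul(-15496, Pow(-541417, -1)) = Mul(-15496, Rational(-1, 541417)) = Rational(15496, 541417) ≈ 0.028621)
M = 15 (M = Mul(3, 5) = 15)
Function('E')(u) = 60 (Function('E')(u) = Mul(-4, Mul(15, -1)) = Mul(-4, -15) = 60)
Mul(Function('E')(Function('T')(6, Function('p')(Pow(0, 2)))), Pow(t, -1)) = Mul(60, Pow(Rational(15496, 541417), -1)) = Mul(60, Rational(541417, 15496)) = Rational(8121255, 3874)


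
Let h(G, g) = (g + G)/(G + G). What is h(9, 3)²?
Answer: 4/9 ≈ 0.44444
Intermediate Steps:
h(G, g) = (G + g)/(2*G) (h(G, g) = (G + g)/((2*G)) = (G + g)*(1/(2*G)) = (G + g)/(2*G))
h(9, 3)² = ((½)*(9 + 3)/9)² = ((½)*(⅑)*12)² = (⅔)² = 4/9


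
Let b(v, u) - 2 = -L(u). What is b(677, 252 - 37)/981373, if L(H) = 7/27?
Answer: 47/26497071 ≈ 1.7738e-6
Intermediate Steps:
L(H) = 7/27 (L(H) = 7*(1/27) = 7/27)
b(v, u) = 47/27 (b(v, u) = 2 - 1*7/27 = 2 - 7/27 = 47/27)
b(677, 252 - 37)/981373 = (47/27)/981373 = (47/27)*(1/981373) = 47/26497071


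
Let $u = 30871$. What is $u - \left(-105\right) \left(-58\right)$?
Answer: $24781$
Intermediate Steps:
$u - \left(-105\right) \left(-58\right) = 30871 - \left(-105\right) \left(-58\right) = 30871 - 6090 = 24781$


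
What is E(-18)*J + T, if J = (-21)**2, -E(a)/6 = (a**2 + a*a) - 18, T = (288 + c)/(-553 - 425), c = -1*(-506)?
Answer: -815153617/489 ≈ -1.6670e+6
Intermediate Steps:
c = 506
T = -397/489 (T = (288 + 506)/(-553 - 425) = 794/(-978) = 794*(-1/978) = -397/489 ≈ -0.81186)
E(a) = 108 - 12*a**2 (E(a) = -6*((a**2 + a*a) - 18) = -6*((a**2 + a**2) - 18) = -6*(2*a**2 - 18) = -6*(-18 + 2*a**2) = 108 - 12*a**2)
J = 441
E(-18)*J + T = (108 - 12*(-18)**2)*441 - 397/489 = (108 - 12*324)*441 - 397/489 = (108 - 3888)*441 - 397/489 = -3780*441 - 397/489 = -1666980 - 397/489 = -815153617/489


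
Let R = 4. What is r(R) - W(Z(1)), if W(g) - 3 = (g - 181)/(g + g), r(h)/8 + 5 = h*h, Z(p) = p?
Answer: 175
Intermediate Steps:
r(h) = -40 + 8*h**2 (r(h) = -40 + 8*(h*h) = -40 + 8*h**2)
W(g) = 3 + (-181 + g)/(2*g) (W(g) = 3 + (g - 181)/(g + g) = 3 + (-181 + g)/((2*g)) = 3 + (-181 + g)*(1/(2*g)) = 3 + (-181 + g)/(2*g))
r(R) - W(Z(1)) = (-40 + 8*4**2) - (-181 + 7*1)/(2*1) = (-40 + 8*16) - (-181 + 7)/2 = (-40 + 128) - (-174)/2 = 88 - 1*(-87) = 88 + 87 = 175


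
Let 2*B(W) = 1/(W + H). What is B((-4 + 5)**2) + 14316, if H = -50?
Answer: 1402967/98 ≈ 14316.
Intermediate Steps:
B(W) = 1/(2*(-50 + W)) (B(W) = 1/(2*(W - 50)) = 1/(2*(-50 + W)))
B((-4 + 5)**2) + 14316 = 1/(2*(-50 + (-4 + 5)**2)) + 14316 = 1/(2*(-50 + 1**2)) + 14316 = 1/(2*(-50 + 1)) + 14316 = (1/2)/(-49) + 14316 = (1/2)*(-1/49) + 14316 = -1/98 + 14316 = 1402967/98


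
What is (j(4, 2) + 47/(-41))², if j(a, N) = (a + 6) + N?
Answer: 198025/1681 ≈ 117.80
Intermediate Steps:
j(a, N) = 6 + N + a (j(a, N) = (6 + a) + N = 6 + N + a)
(j(4, 2) + 47/(-41))² = ((6 + 2 + 4) + 47/(-41))² = (12 + 47*(-1/41))² = (12 - 47/41)² = (445/41)² = 198025/1681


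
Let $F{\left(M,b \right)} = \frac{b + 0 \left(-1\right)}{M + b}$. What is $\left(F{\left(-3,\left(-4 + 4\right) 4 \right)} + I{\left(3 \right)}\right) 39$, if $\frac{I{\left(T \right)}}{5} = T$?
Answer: $585$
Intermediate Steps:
$F{\left(M,b \right)} = \frac{b}{M + b}$ ($F{\left(M,b \right)} = \frac{b + 0}{M + b} = \frac{b}{M + b}$)
$I{\left(T \right)} = 5 T$
$\left(F{\left(-3,\left(-4 + 4\right) 4 \right)} + I{\left(3 \right)}\right) 39 = \left(\frac{\left(-4 + 4\right) 4}{-3 + \left(-4 + 4\right) 4} + 5 \cdot 3\right) 39 = \left(\frac{0 \cdot 4}{-3 + 0 \cdot 4} + 15\right) 39 = \left(\frac{0}{-3 + 0} + 15\right) 39 = \left(\frac{0}{-3} + 15\right) 39 = \left(0 \left(- \frac{1}{3}\right) + 15\right) 39 = \left(0 + 15\right) 39 = 15 \cdot 39 = 585$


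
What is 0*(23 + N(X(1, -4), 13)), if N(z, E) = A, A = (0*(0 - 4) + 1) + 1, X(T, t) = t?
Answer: 0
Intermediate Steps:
A = 2 (A = (0*(-4) + 1) + 1 = (0 + 1) + 1 = 1 + 1 = 2)
N(z, E) = 2
0*(23 + N(X(1, -4), 13)) = 0*(23 + 2) = 0*25 = 0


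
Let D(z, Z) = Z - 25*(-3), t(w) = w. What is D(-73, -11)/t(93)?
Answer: 64/93 ≈ 0.68817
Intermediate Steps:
D(z, Z) = 75 + Z (D(z, Z) = Z - 5*(-15) = Z + 75 = 75 + Z)
D(-73, -11)/t(93) = (75 - 11)/93 = 64*(1/93) = 64/93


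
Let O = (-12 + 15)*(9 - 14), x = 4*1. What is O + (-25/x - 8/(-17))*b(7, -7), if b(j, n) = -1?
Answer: -627/68 ≈ -9.2206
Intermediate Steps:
x = 4
O = -15 (O = 3*(-5) = -15)
O + (-25/x - 8/(-17))*b(7, -7) = -15 + (-25/4 - 8/(-17))*(-1) = -15 + (-25*¼ - 8*(-1/17))*(-1) = -15 + (-25/4 + 8/17)*(-1) = -15 - 393/68*(-1) = -15 + 393/68 = -627/68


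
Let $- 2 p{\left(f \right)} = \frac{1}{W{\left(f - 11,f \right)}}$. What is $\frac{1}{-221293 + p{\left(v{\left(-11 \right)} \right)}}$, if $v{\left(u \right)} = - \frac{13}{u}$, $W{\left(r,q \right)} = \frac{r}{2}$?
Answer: $- \frac{108}{23899633} \approx -4.5189 \cdot 10^{-6}$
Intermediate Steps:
$W{\left(r,q \right)} = \frac{r}{2}$ ($W{\left(r,q \right)} = r \frac{1}{2} = \frac{r}{2}$)
$p{\left(f \right)} = - \frac{1}{2 \left(- \frac{11}{2} + \frac{f}{2}\right)}$ ($p{\left(f \right)} = - \frac{1}{2 \frac{f - 11}{2}} = - \frac{1}{2 \frac{-11 + f}{2}} = - \frac{1}{2 \left(- \frac{11}{2} + \frac{f}{2}\right)}$)
$\frac{1}{-221293 + p{\left(v{\left(-11 \right)} \right)}} = \frac{1}{-221293 - \frac{1}{-11 - \frac{13}{-11}}} = \frac{1}{-221293 - \frac{1}{-11 - - \frac{13}{11}}} = \frac{1}{-221293 - \frac{1}{-11 + \frac{13}{11}}} = \frac{1}{-221293 - \frac{1}{- \frac{108}{11}}} = \frac{1}{-221293 - - \frac{11}{108}} = \frac{1}{-221293 + \frac{11}{108}} = \frac{1}{- \frac{23899633}{108}} = - \frac{108}{23899633}$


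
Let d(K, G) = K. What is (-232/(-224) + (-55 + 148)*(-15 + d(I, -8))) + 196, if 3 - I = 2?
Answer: -30939/28 ≈ -1105.0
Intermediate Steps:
I = 1 (I = 3 - 1*2 = 3 - 2 = 1)
(-232/(-224) + (-55 + 148)*(-15 + d(I, -8))) + 196 = (-232/(-224) + (-55 + 148)*(-15 + 1)) + 196 = (-232*(-1/224) + 93*(-14)) + 196 = (29/28 - 1302) + 196 = -36427/28 + 196 = -30939/28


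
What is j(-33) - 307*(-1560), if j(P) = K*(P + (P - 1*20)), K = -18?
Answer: 480468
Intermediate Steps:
j(P) = 360 - 36*P (j(P) = -18*(P + (P - 1*20)) = -18*(P + (P - 20)) = -18*(P + (-20 + P)) = -18*(-20 + 2*P) = 360 - 36*P)
j(-33) - 307*(-1560) = (360 - 36*(-33)) - 307*(-1560) = (360 + 1188) + 478920 = 1548 + 478920 = 480468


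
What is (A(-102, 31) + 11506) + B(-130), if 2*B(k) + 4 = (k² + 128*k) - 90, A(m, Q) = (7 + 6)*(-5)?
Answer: 11524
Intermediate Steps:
A(m, Q) = -65 (A(m, Q) = 13*(-5) = -65)
B(k) = -47 + k²/2 + 64*k (B(k) = -2 + ((k² + 128*k) - 90)/2 = -2 + (-90 + k² + 128*k)/2 = -2 + (-45 + k²/2 + 64*k) = -47 + k²/2 + 64*k)
(A(-102, 31) + 11506) + B(-130) = (-65 + 11506) + (-47 + (½)*(-130)² + 64*(-130)) = 11441 + (-47 + (½)*16900 - 8320) = 11441 + (-47 + 8450 - 8320) = 11441 + 83 = 11524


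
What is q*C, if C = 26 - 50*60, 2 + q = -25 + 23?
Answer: 11896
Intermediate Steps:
q = -4 (q = -2 + (-25 + 23) = -2 - 2 = -4)
C = -2974 (C = 26 - 3000 = -2974)
q*C = -4*(-2974) = 11896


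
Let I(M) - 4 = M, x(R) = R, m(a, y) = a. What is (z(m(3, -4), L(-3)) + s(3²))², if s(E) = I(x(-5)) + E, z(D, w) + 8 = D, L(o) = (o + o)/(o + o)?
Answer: 9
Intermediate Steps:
L(o) = 1 (L(o) = (2*o)/((2*o)) = (2*o)*(1/(2*o)) = 1)
z(D, w) = -8 + D
I(M) = 4 + M
s(E) = -1 + E (s(E) = (4 - 5) + E = -1 + E)
(z(m(3, -4), L(-3)) + s(3²))² = ((-8 + 3) + (-1 + 3²))² = (-5 + (-1 + 9))² = (-5 + 8)² = 3² = 9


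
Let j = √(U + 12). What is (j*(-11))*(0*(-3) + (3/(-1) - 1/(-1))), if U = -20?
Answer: 44*I*√2 ≈ 62.225*I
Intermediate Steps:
j = 2*I*√2 (j = √(-20 + 12) = √(-8) = 2*I*√2 ≈ 2.8284*I)
(j*(-11))*(0*(-3) + (3/(-1) - 1/(-1))) = ((2*I*√2)*(-11))*(0*(-3) + (3/(-1) - 1/(-1))) = (-22*I*√2)*(0 + (3*(-1) - 1*(-1))) = (-22*I*√2)*(0 + (-3 + 1)) = (-22*I*√2)*(0 - 2) = -22*I*√2*(-2) = 44*I*√2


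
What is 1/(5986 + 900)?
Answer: 1/6886 ≈ 0.00014522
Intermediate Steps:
1/(5986 + 900) = 1/6886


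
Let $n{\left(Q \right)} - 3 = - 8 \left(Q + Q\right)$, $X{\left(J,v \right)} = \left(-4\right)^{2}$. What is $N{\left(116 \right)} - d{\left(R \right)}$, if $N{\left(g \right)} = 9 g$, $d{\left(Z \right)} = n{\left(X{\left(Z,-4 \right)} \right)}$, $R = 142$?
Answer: $1297$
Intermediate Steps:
$X{\left(J,v \right)} = 16$
$n{\left(Q \right)} = 3 - 16 Q$ ($n{\left(Q \right)} = 3 - 8 \left(Q + Q\right) = 3 - 8 \cdot 2 Q = 3 - 16 Q$)
$d{\left(Z \right)} = -253$ ($d{\left(Z \right)} = 3 - 256 = -253$)
$N{\left(116 \right)} - d{\left(R \right)} = 9 \cdot 116 - -253 = 1044 + 253 = 1297$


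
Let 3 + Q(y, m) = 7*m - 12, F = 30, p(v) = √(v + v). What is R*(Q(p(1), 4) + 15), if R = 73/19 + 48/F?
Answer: 14476/95 ≈ 152.38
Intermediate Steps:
p(v) = √2*√v (p(v) = √(2*v) = √2*√v)
Q(y, m) = -15 + 7*m (Q(y, m) = -3 + (7*m - 12) = -3 + (-12 + 7*m) = -15 + 7*m)
R = 517/95 (R = 73/19 + 48/30 = 73*(1/19) + 48*(1/30) = 73/19 + 8/5 = 517/95 ≈ 5.4421)
R*(Q(p(1), 4) + 15) = 517*((-15 + 7*4) + 15)/95 = 517*((-15 + 28) + 15)/95 = 517*(13 + 15)/95 = (517/95)*28 = 14476/95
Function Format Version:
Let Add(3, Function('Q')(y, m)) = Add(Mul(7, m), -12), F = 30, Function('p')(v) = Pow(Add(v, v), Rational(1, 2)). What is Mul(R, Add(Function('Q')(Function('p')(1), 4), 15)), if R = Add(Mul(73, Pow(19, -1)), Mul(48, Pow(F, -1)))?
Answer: Rational(14476, 95) ≈ 152.38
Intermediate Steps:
Function('p')(v) = Mul(Pow(2, Rational(1, 2)), Pow(v, Rational(1, 2))) (Function('p')(v) = Pow(Mul(2, v), Rational(1, 2)) = Mul(Pow(2, Rational(1, 2)), Pow(v, Rational(1, 2))))
Function('Q')(y, m) = Add(-15, Mul(7, m)) (Function('Q')(y, m) = Add(-3, Add(Mul(7, m), -12)) = Add(-3, Add(-12, Mul(7, m))) = Add(-15, Mul(7, m)))
R = Rational(517, 95) (R = Add(Mul(73, Pow(19, -1)), Mul(48, Pow(30, -1))) = Add(Mul(73, Rational(1, 19)), Mul(48, Rational(1, 30))) = Add(Rational(73, 19), Rational(8, 5)) = Rational(517, 95) ≈ 5.4421)
Mul(R, Add(Function('Q')(Function('p')(1), 4), 15)) = Mul(Rational(517, 95), Add(Add(-15, Mul(7, 4)), 15)) = Mul(Rational(517, 95), Add(Add(-15, 28), 15)) = Mul(Rational(517, 95), Add(13, 15)) = Mul(Rational(517, 95), 28) = Rational(14476, 95)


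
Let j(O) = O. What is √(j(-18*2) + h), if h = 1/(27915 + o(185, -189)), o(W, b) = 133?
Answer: I*√1770051431/7012 ≈ 6.0*I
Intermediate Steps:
h = 1/28048 (h = 1/(27915 + 133) = 1/28048 ≈ 3.5653e-5)
√(j(-18*2) + h) = √(-18*2 + 1/28048) = √(-36 + 1/28048) = √(-1009727/28048) = I*√1770051431/7012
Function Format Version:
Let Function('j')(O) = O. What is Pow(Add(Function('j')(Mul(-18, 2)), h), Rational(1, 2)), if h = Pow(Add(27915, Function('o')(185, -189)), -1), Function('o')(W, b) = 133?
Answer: Mul(Rational(1, 7012), I, Pow(1770051431, Rational(1, 2))) ≈ Mul(6.0000, I)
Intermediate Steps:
h = Rational(1, 28048) (h = Pow(Add(27915, 133), -1) = Pow(28048, -1) = Rational(1, 28048) ≈ 3.5653e-5)
Pow(Add(Function('j')(Mul(-18, 2)), h), Rational(1, 2)) = Pow(Add(Mul(-18, 2), Rational(1, 28048)), Rational(1, 2)) = Pow(Add(-36, Rational(1, 28048)), Rational(1, 2)) = Pow(Rational(-1009727, 28048), Rational(1, 2)) = Mul(Rational(1, 7012), I, Pow(1770051431, Rational(1, 2)))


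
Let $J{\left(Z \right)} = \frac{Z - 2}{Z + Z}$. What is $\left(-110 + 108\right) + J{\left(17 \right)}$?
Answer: $- \frac{53}{34} \approx -1.5588$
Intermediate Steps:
$J{\left(Z \right)} = \frac{-2 + Z}{2 Z}$
$\left(-110 + 108\right) + J{\left(17 \right)} = \left(-110 + 108\right) + \frac{-2 + 17}{2 \cdot 17} = -2 + \frac{1}{2} \cdot \frac{1}{17} \cdot 15 = -2 + \frac{15}{34} = - \frac{53}{34}$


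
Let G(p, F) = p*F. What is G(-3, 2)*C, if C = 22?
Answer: -132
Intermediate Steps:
G(p, F) = F*p
G(-3, 2)*C = (2*(-3))*22 = -6*22 = -132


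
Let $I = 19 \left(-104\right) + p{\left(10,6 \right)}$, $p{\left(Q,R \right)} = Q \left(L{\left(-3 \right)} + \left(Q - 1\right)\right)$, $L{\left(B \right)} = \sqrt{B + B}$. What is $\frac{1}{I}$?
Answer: $- \frac{943}{1778798} - \frac{5 i \sqrt{6}}{1778798} \approx -0.00053013 - 6.8852 \cdot 10^{-6} i$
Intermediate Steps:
$L{\left(B \right)} = \sqrt{2} \sqrt{B}$ ($L{\left(B \right)} = \sqrt{2 B} = \sqrt{2} \sqrt{B}$)
$p{\left(Q,R \right)} = Q \left(-1 + Q + i \sqrt{6}\right)$ ($p{\left(Q,R \right)} = Q \left(\sqrt{2} \sqrt{-3} + \left(Q - 1\right)\right) = Q \left(\sqrt{2} i \sqrt{3} + \left(Q - 1\right)\right) = Q \left(i \sqrt{6} + \left(-1 + Q\right)\right) = Q \left(-1 + Q + i \sqrt{6}\right)$)
$I = -1886 + 10 i \sqrt{6}$ ($I = 19 \left(-104\right) + 10 \left(-1 + 10 + i \sqrt{6}\right) = -1976 + 10 \left(9 + i \sqrt{6}\right) = -1976 + \left(90 + 10 i \sqrt{6}\right) = -1886 + 10 i \sqrt{6} \approx -1886.0 + 24.495 i$)
$\frac{1}{I} = \frac{1}{-1886 + 10 i \sqrt{6}}$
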